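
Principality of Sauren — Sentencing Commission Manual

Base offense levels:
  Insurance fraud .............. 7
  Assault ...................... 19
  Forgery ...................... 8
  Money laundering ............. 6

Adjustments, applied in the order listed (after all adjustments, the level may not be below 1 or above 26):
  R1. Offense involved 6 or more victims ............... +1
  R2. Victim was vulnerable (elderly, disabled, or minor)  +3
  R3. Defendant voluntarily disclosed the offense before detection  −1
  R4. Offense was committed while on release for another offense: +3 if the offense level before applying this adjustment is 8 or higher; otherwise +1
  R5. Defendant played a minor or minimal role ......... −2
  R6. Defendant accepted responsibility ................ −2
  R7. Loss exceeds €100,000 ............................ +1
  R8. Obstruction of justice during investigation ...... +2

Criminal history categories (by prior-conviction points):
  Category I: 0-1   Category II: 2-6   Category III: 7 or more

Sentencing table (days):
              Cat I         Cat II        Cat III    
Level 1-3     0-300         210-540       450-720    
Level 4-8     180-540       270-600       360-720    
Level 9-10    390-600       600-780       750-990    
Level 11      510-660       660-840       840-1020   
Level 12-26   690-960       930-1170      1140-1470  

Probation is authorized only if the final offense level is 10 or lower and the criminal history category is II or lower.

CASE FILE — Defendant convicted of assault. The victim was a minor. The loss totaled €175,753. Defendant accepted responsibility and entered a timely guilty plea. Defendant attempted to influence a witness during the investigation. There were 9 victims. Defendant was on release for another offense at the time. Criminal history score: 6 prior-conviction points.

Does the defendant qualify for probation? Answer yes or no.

No

Base offense level for assault: 19.
R1 applies: 19 + 1 = 20.
R2 applies: 20 + 3 = 23.
R4 applies (level before this adjustment is 23 ≥ 8, so +3): 23 + 3 = 26.
R5 does not apply.
R6 applies: 26 − 2 = 24.
R7 applies: 24 + 1 = 25.
R8 applies: 25 + 2 = 27.
Level 27 exceeds the maximum of 26; capped at 26.
Final offense level: 26.
Criminal history: 6 prior points → Category II (2-6).
Level 26 falls in the 12-26 band.
Grid: Level 12-26 × Category II = 930-1170 days.
Probation check: level 26 > 10 and category II ≤ II → not eligible.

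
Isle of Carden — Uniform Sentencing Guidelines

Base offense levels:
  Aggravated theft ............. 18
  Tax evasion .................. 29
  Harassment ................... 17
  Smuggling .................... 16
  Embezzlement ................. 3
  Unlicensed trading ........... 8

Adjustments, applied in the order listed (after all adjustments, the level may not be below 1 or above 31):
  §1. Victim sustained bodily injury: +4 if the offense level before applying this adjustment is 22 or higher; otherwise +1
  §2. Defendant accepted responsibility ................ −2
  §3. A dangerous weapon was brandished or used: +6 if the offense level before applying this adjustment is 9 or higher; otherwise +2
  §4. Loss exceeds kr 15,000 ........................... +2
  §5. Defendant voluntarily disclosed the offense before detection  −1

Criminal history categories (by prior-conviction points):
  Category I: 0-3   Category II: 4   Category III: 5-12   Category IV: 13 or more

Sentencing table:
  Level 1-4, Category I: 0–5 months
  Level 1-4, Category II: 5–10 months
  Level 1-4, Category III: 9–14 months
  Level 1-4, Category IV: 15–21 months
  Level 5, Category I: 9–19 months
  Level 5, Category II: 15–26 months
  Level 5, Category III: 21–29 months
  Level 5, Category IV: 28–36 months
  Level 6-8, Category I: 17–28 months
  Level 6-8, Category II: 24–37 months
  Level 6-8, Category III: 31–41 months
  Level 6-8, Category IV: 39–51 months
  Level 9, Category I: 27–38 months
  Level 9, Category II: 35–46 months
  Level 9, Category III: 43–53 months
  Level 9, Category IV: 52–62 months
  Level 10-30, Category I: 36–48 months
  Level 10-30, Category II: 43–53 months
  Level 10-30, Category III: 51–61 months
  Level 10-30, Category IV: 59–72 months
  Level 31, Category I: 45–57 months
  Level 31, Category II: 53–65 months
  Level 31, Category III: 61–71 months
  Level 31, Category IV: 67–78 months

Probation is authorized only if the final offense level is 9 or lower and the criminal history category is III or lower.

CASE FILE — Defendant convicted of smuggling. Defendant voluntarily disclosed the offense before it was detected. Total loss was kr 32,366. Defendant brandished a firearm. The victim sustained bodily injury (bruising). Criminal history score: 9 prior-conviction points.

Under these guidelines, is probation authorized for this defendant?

Base offense level for smuggling: 16.
§1 applies (level before this adjustment is 16 < 22, so +1): 16 + 1 = 17.
§2 does not apply.
§3 applies (level before this adjustment is 17 ≥ 9, so +6): 17 + 6 = 23.
§4 applies: 23 + 2 = 25.
§5 applies: 25 − 1 = 24.
Final offense level: 24.
Criminal history: 9 prior points → Category III (5-12).
Level 24 falls in the 10-30 band.
Grid: Level 10-30 × Category III = 51-61 months.
Probation check: level 24 > 9 and category III ≤ III → not eligible.

No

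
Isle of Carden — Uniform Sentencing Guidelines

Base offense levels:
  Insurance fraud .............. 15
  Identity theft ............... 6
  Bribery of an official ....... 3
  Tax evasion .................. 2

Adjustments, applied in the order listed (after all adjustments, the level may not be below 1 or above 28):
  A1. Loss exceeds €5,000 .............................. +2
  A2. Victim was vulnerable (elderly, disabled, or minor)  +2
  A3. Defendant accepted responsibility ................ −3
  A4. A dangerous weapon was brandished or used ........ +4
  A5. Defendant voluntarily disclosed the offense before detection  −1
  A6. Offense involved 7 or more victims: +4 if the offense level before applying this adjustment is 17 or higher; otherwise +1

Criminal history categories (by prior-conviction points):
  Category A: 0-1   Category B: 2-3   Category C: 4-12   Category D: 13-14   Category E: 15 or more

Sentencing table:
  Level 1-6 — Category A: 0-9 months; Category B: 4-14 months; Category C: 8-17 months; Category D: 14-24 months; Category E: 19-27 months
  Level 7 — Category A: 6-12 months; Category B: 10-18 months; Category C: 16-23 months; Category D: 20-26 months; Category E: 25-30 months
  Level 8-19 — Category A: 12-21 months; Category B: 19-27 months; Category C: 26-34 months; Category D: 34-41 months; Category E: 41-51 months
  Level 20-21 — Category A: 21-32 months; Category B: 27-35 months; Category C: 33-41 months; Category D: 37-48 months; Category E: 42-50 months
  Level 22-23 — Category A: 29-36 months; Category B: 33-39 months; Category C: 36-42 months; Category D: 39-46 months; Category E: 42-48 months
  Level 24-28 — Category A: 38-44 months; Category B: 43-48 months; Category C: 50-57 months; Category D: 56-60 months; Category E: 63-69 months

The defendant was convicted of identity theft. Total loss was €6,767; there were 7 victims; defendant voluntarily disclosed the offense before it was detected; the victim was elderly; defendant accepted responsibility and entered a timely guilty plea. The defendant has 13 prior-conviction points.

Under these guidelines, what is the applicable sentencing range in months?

Base offense level for identity theft: 6.
A1 applies: 6 + 2 = 8.
A2 applies: 8 + 2 = 10.
A3 applies: 10 − 3 = 7.
A4 does not apply.
A5 applies: 7 − 1 = 6.
A6 applies (level before this adjustment is 6 < 17, so +1): 6 + 1 = 7.
Final offense level: 7.
Criminal history: 13 prior points → Category D (13-14).
Level 7 falls in the 7 band.
Grid: Level 7 × Category D = 20-26 months.

20-26 months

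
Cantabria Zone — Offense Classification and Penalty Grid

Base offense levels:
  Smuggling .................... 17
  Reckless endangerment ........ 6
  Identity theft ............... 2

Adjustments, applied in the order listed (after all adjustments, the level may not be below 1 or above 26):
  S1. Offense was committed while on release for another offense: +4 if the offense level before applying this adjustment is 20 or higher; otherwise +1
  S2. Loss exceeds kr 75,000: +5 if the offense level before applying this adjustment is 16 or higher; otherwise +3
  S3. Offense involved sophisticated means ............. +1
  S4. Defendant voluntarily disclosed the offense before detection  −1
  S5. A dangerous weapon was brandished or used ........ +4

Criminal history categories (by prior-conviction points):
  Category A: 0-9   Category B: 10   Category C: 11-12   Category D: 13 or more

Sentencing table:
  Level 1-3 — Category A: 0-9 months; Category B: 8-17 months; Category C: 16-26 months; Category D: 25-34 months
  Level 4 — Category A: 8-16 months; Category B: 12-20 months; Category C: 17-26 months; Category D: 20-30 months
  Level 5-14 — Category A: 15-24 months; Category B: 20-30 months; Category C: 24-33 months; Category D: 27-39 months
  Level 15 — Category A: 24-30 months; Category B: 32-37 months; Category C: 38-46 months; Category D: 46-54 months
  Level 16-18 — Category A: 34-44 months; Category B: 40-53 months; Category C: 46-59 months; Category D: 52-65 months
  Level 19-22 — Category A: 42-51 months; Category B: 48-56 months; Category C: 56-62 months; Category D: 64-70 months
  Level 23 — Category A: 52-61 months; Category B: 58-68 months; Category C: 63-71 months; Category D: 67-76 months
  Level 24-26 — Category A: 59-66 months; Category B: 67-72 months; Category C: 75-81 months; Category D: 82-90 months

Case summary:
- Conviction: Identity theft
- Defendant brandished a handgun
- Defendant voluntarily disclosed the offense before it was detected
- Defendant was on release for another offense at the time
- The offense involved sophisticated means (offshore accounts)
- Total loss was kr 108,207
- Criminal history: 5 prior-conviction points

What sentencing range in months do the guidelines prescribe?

15-24 months

Base offense level for identity theft: 2.
S1 applies (level before this adjustment is 2 < 20, so +1): 2 + 1 = 3.
S2 applies (level before this adjustment is 3 < 16, so +3): 3 + 3 = 6.
S3 applies: 6 + 1 = 7.
S4 applies: 7 − 1 = 6.
S5 applies: 6 + 4 = 10.
Final offense level: 10.
Criminal history: 5 prior points → Category A (0-9).
Level 10 falls in the 5-14 band.
Grid: Level 5-14 × Category A = 15-24 months.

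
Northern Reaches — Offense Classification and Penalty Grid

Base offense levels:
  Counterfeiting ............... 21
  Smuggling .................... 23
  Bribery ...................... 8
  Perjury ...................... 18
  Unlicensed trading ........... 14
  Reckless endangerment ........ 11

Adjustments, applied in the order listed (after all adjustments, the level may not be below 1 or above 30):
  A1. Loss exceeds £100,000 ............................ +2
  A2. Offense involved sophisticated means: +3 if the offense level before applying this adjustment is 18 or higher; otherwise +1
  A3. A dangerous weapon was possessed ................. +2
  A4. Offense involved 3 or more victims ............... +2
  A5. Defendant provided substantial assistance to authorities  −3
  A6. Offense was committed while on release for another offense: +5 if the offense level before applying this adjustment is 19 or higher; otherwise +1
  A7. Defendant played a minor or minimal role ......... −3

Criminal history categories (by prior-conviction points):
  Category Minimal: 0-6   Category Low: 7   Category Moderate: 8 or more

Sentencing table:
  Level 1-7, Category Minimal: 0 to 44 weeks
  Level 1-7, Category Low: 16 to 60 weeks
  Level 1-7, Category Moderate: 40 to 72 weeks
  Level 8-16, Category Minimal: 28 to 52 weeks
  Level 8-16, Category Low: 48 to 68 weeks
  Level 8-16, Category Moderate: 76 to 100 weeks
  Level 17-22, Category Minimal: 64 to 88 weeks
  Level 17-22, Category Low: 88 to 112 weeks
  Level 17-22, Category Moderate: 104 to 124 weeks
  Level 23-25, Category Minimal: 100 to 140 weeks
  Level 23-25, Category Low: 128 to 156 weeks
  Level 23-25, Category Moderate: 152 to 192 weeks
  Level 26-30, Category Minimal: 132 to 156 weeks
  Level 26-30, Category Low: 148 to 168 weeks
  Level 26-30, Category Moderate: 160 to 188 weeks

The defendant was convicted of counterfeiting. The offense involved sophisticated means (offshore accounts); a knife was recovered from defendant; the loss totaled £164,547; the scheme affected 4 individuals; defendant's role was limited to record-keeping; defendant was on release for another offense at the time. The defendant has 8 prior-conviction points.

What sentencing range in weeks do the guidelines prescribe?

160-188 weeks

Base offense level for counterfeiting: 21.
A1 applies: 21 + 2 = 23.
A2 applies (level before this adjustment is 23 ≥ 18, so +3): 23 + 3 = 26.
A3 applies: 26 + 2 = 28.
A4 applies: 28 + 2 = 30.
A6 applies (level before this adjustment is 30 ≥ 19, so +5): 30 + 5 = 35.
A7 applies: 35 − 3 = 32.
Level 32 exceeds the maximum of 30; capped at 30.
Final offense level: 30.
Criminal history: 8 prior points → Category Moderate (8+).
Level 30 falls in the 26-30 band.
Grid: Level 26-30 × Category Moderate = 160-188 weeks.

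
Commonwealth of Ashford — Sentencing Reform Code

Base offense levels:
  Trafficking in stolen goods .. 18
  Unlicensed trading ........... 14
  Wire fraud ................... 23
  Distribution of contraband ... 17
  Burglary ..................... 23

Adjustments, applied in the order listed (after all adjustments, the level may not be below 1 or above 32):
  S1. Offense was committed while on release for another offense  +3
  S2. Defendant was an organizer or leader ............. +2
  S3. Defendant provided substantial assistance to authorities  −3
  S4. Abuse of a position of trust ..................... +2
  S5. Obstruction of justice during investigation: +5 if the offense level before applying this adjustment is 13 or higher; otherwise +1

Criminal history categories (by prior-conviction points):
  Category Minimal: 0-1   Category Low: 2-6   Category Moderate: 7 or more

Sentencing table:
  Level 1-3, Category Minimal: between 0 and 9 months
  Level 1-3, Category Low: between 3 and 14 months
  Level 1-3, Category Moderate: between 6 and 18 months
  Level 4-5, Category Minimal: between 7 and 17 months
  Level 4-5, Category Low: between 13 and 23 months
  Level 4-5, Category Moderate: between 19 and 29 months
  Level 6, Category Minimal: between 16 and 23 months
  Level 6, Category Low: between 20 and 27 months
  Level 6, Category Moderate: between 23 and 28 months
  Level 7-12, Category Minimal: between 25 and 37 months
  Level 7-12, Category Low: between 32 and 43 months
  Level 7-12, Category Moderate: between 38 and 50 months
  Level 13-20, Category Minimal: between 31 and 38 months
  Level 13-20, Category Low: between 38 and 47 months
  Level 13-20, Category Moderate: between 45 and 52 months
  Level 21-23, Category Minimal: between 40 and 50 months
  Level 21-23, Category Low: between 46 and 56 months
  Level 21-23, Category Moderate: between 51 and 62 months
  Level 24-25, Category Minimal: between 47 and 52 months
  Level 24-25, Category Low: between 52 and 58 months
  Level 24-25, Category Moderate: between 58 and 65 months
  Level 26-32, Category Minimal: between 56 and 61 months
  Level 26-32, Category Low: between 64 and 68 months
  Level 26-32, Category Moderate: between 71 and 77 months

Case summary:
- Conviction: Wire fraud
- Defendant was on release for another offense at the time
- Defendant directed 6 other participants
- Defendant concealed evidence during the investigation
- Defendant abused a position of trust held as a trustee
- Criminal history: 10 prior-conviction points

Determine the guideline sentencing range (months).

71-77 months

Base offense level for wire fraud: 23.
S1 applies: 23 + 3 = 26.
S2 applies: 26 + 2 = 28.
S4 applies: 28 + 2 = 30.
S5 applies (level before this adjustment is 30 ≥ 13, so +5): 30 + 5 = 35.
Level 35 exceeds the maximum of 32; capped at 32.
Final offense level: 32.
Criminal history: 10 prior points → Category Moderate (7+).
Level 32 falls in the 26-32 band.
Grid: Level 26-32 × Category Moderate = 71-77 months.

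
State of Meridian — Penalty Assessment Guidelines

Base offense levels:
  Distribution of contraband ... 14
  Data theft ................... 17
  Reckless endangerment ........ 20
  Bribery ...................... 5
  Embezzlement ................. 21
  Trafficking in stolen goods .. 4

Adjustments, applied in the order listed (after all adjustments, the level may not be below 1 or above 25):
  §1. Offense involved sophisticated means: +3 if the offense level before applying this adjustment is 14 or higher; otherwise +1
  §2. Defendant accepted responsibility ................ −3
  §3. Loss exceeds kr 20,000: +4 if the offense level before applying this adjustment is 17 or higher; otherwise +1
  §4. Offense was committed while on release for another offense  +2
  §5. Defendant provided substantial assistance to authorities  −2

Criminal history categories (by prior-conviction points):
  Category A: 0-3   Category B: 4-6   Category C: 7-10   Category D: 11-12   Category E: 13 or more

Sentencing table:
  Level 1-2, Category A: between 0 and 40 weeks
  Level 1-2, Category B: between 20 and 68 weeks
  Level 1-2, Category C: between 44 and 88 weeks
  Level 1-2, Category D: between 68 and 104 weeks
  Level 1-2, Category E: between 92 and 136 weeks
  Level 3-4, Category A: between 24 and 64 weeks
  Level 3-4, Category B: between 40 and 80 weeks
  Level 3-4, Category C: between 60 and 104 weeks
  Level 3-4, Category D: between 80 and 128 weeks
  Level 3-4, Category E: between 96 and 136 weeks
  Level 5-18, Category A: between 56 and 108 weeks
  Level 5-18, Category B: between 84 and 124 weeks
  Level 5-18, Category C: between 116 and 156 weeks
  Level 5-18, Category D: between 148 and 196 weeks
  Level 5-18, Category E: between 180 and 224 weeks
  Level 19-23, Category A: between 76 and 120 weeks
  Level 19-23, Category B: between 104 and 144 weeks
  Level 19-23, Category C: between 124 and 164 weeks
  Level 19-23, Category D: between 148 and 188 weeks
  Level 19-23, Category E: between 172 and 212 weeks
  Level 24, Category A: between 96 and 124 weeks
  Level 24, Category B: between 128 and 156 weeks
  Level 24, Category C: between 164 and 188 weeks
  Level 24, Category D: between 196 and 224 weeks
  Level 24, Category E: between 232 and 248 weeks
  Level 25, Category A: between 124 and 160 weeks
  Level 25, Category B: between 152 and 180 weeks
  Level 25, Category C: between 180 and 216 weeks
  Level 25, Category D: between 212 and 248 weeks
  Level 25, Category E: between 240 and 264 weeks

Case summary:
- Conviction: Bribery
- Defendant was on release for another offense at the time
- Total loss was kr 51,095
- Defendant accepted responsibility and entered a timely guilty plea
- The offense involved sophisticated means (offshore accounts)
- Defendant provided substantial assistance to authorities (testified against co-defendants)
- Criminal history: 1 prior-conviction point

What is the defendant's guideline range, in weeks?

Base offense level for bribery: 5.
§1 applies (level before this adjustment is 5 < 14, so +1): 5 + 1 = 6.
§2 applies: 6 − 3 = 3.
§3 applies (level before this adjustment is 3 < 17, so +1): 3 + 1 = 4.
§4 applies: 4 + 2 = 6.
§5 applies: 6 − 2 = 4.
Final offense level: 4.
Criminal history: 1 prior point → Category A (0-3).
Level 4 falls in the 3-4 band.
Grid: Level 3-4 × Category A = 24-64 weeks.

24-64 weeks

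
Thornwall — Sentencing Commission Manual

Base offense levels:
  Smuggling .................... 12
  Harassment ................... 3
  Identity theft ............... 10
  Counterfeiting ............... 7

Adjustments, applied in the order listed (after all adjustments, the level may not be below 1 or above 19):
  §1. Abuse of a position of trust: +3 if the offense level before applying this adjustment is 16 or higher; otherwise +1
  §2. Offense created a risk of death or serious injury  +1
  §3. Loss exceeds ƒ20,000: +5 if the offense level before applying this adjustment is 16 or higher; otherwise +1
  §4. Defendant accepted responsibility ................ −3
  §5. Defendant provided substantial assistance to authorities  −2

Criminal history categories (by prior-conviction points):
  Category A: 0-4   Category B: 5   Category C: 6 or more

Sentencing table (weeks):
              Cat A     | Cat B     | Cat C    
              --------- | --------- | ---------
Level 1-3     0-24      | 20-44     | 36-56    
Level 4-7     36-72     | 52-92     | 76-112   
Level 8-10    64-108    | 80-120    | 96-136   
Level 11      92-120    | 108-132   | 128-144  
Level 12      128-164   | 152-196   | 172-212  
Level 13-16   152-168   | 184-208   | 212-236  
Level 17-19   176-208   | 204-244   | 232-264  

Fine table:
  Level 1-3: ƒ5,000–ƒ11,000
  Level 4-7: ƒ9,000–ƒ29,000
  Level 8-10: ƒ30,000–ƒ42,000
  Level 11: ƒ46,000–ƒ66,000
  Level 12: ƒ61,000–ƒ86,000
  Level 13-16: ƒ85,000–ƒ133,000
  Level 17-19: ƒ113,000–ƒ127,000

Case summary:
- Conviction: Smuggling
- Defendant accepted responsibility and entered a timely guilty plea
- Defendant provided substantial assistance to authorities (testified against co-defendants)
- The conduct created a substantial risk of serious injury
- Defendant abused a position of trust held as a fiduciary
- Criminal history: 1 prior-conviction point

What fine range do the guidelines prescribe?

Base offense level for smuggling: 12.
§1 applies (level before this adjustment is 12 < 16, so +1): 12 + 1 = 13.
§2 applies: 13 + 1 = 14.
§4 applies: 14 − 3 = 11.
§5 applies: 11 − 2 = 9.
Final offense level: 9.
Level 9 falls in the 8-10 band.
Fine table: Level 8-10 → ƒ30,000–ƒ42,000.

ƒ30,000–ƒ42,000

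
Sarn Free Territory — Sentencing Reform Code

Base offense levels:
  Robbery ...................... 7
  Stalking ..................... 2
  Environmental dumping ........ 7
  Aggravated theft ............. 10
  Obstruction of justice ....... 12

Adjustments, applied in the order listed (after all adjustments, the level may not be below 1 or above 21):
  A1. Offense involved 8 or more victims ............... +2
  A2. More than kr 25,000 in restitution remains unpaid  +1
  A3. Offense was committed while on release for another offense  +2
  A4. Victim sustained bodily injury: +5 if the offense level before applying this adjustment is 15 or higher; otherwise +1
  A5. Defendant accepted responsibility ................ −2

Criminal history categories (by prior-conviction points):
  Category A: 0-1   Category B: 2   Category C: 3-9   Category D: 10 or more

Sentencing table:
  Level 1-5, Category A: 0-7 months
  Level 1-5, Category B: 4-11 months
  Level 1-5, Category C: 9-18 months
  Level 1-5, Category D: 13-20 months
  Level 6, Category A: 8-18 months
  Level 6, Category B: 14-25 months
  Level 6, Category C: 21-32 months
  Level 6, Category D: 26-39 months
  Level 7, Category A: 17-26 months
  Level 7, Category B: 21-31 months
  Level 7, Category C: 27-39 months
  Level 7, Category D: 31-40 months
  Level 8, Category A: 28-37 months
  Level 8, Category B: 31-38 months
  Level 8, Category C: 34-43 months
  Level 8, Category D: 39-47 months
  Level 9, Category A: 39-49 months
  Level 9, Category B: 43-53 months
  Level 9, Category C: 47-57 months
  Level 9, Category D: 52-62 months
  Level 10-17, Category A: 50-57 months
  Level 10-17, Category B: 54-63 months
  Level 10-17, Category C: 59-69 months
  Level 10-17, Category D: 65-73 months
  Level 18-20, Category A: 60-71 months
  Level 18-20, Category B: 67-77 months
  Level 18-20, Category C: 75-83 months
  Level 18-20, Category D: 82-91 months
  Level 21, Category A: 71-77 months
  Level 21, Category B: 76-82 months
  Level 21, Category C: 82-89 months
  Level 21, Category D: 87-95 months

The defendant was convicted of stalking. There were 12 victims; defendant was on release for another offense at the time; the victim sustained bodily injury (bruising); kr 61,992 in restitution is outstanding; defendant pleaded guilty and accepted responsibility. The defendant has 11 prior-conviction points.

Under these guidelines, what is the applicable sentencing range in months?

26-39 months

Base offense level for stalking: 2.
A1 applies: 2 + 2 = 4.
A2 applies: 4 + 1 = 5.
A3 applies: 5 + 2 = 7.
A4 applies (level before this adjustment is 7 < 15, so +1): 7 + 1 = 8.
A5 applies: 8 − 2 = 6.
Final offense level: 6.
Criminal history: 11 prior points → Category D (10+).
Level 6 falls in the 6 band.
Grid: Level 6 × Category D = 26-39 months.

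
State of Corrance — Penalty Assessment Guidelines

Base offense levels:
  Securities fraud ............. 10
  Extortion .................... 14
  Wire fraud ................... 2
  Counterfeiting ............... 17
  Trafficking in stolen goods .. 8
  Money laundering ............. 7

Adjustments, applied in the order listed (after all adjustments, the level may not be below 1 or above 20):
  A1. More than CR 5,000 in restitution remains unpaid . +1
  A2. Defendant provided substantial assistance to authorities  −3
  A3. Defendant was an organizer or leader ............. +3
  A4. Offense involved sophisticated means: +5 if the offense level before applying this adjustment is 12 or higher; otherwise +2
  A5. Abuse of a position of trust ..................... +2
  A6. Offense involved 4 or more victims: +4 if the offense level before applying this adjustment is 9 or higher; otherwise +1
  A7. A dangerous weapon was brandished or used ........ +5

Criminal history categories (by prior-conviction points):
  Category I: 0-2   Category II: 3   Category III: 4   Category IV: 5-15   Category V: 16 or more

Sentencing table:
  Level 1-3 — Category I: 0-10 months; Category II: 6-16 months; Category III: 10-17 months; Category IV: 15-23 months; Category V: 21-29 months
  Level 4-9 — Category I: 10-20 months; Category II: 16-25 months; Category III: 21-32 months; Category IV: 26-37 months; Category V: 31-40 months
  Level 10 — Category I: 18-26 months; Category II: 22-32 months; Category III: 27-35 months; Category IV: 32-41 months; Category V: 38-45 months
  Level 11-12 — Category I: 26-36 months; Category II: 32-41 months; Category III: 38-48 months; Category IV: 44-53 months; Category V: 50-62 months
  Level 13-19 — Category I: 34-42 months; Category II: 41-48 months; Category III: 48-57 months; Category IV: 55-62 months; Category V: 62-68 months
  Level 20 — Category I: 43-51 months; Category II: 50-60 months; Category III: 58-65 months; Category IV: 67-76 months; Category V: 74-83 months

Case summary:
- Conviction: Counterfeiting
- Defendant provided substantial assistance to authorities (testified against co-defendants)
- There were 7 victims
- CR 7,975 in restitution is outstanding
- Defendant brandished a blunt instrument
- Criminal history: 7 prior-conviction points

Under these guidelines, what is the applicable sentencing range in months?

67-76 months

Base offense level for counterfeiting: 17.
A1 applies: 17 + 1 = 18.
A2 applies: 18 − 3 = 15.
A3 does not apply.
A6 applies (level before this adjustment is 15 ≥ 9, so +4): 15 + 4 = 19.
A7 applies: 19 + 5 = 24.
Level 24 exceeds the maximum of 20; capped at 20.
Final offense level: 20.
Criminal history: 7 prior points → Category IV (5-15).
Level 20 falls in the 20 band.
Grid: Level 20 × Category IV = 67-76 months.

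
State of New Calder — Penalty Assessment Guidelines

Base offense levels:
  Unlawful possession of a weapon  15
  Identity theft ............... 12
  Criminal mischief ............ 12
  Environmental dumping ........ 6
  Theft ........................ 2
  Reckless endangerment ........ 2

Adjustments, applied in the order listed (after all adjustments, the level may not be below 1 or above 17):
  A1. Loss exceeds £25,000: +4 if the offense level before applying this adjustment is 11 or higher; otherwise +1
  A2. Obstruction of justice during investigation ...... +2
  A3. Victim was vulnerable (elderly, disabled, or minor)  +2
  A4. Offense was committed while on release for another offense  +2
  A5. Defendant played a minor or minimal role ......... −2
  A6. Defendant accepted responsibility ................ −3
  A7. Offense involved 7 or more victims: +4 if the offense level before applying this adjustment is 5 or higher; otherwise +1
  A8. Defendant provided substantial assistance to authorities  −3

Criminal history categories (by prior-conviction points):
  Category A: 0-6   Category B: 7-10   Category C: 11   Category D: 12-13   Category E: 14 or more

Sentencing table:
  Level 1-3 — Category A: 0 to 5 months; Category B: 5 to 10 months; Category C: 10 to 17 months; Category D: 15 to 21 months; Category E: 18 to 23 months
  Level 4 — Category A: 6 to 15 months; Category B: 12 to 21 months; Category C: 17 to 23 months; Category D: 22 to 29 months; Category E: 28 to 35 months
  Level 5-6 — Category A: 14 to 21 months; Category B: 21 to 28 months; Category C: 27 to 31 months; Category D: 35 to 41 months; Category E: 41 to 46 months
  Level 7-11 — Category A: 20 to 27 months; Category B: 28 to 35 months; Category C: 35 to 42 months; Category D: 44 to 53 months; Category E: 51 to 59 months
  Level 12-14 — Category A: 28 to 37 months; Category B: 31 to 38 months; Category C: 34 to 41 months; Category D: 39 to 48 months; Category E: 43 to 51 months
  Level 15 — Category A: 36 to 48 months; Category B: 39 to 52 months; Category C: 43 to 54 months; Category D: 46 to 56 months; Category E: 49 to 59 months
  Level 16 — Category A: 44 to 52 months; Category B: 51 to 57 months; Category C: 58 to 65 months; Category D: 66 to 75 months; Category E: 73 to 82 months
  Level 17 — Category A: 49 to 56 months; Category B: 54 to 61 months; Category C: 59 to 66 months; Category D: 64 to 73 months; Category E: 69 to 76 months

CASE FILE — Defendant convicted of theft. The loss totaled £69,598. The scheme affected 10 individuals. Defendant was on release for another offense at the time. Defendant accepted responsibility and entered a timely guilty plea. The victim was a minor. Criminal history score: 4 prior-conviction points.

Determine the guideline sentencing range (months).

14-21 months

Base offense level for theft: 2.
A1 applies (level before this adjustment is 2 < 11, so +1): 2 + 1 = 3.
A3 applies: 3 + 2 = 5.
A4 applies: 5 + 2 = 7.
A6 applies: 7 − 3 = 4.
A7 applies (level before this adjustment is 4 < 5, so +1): 4 + 1 = 5.
A8 does not apply.
Final offense level: 5.
Criminal history: 4 prior points → Category A (0-6).
Level 5 falls in the 5-6 band.
Grid: Level 5-6 × Category A = 14-21 months.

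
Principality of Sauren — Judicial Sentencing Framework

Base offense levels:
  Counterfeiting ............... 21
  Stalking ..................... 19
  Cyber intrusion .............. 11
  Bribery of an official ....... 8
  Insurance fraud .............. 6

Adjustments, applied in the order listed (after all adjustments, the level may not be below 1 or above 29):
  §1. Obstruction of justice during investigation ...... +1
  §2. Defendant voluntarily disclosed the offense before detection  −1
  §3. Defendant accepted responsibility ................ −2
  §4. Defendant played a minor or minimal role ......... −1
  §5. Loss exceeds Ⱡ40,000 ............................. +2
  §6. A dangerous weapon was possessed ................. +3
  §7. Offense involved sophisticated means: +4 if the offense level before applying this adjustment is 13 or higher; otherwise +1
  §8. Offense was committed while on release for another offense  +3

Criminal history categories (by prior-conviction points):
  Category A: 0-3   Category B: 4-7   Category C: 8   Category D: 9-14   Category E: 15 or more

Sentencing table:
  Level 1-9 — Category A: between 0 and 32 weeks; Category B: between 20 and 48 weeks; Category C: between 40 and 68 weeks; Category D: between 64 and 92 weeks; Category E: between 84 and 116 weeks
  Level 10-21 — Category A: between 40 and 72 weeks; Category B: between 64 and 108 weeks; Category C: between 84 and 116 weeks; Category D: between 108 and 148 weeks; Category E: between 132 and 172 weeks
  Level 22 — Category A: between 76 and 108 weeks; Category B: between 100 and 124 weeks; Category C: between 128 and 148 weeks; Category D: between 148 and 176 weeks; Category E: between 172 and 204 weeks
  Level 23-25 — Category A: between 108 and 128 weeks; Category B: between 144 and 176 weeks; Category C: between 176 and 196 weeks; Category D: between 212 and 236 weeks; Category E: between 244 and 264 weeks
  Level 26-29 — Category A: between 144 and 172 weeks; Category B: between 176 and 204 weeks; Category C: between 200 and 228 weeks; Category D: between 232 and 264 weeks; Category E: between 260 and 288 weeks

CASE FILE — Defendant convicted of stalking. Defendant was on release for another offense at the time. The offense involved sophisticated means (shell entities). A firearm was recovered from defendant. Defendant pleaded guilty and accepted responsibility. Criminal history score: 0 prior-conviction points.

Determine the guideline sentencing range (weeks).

144-172 weeks

Base offense level for stalking: 19.
§1 does not apply.
§2 does not apply.
§3 applies: 19 − 2 = 17.
§5 does not apply.
§6 applies: 17 + 3 = 20.
§7 applies (level before this adjustment is 20 ≥ 13, so +4): 20 + 4 = 24.
§8 applies: 24 + 3 = 27.
Final offense level: 27.
Criminal history: 0 prior points → Category A (0-3).
Level 27 falls in the 26-29 band.
Grid: Level 26-29 × Category A = 144-172 weeks.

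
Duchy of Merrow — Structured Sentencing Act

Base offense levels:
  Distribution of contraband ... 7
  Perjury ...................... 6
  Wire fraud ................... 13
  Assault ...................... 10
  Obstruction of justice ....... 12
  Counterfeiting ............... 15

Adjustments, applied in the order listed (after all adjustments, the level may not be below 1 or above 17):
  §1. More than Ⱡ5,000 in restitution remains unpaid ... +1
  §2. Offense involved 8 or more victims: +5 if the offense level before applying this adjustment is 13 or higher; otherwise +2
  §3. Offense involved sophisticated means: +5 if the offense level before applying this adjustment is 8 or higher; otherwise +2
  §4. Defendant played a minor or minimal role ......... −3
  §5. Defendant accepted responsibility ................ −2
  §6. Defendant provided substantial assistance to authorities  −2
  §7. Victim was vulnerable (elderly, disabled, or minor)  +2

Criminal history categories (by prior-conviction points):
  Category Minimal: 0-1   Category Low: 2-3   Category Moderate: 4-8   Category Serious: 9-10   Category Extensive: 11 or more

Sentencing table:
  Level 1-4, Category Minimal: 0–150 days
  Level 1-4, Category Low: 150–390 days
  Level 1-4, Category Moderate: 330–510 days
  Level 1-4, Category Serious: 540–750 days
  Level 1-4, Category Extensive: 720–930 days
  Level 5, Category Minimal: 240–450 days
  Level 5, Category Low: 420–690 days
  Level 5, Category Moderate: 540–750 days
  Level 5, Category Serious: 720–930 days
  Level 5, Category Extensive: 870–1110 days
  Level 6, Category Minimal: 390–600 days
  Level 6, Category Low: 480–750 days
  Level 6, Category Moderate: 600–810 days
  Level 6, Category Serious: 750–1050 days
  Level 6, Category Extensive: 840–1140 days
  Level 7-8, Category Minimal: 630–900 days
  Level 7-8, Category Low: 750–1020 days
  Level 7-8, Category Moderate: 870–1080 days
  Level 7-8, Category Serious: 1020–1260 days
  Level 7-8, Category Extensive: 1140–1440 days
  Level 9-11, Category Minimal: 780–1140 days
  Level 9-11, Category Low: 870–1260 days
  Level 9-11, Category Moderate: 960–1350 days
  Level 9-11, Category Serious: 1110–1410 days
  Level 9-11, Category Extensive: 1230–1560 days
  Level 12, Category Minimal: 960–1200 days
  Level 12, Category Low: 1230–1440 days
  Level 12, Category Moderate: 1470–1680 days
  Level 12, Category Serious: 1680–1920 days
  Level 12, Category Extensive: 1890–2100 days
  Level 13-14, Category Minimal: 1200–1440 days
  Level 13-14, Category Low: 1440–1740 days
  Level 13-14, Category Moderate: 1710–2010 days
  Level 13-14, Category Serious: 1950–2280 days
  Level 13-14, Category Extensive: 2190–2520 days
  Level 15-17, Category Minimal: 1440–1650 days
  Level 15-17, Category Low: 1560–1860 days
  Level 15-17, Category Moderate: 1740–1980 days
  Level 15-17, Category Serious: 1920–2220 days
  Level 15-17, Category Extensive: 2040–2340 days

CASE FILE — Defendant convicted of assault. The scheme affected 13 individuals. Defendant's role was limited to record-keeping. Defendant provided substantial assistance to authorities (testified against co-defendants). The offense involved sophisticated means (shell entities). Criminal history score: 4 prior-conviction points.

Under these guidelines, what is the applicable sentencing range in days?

1470-1680 days

Base offense level for assault: 10.
§2 applies (level before this adjustment is 10 < 13, so +2): 10 + 2 = 12.
§3 applies (level before this adjustment is 12 ≥ 8, so +5): 12 + 5 = 17.
§4 applies: 17 − 3 = 14.
§6 applies: 14 − 2 = 12.
§7 does not apply.
Final offense level: 12.
Criminal history: 4 prior points → Category Moderate (4-8).
Level 12 falls in the 12 band.
Grid: Level 12 × Category Moderate = 1470-1680 days.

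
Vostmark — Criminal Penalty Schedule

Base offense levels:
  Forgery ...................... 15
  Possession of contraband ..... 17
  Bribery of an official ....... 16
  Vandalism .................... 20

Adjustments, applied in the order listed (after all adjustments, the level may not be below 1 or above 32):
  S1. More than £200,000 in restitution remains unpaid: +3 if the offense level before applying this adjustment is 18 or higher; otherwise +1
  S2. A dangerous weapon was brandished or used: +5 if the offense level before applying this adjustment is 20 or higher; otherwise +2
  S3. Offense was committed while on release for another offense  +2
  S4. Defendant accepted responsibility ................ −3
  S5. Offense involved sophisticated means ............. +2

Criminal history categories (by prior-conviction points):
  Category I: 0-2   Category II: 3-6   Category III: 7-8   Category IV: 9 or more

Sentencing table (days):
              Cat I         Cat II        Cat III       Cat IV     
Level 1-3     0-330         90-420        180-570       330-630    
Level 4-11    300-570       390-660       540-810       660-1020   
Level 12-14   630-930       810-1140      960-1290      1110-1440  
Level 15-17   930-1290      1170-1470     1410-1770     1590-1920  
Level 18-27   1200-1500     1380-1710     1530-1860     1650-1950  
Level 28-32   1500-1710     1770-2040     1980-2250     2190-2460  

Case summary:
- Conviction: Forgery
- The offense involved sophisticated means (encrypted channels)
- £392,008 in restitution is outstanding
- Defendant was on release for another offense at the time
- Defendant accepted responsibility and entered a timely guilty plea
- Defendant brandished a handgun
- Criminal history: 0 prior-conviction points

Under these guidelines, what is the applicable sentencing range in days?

1200-1500 days

Base offense level for forgery: 15.
S1 applies (level before this adjustment is 15 < 18, so +1): 15 + 1 = 16.
S2 applies (level before this adjustment is 16 < 20, so +2): 16 + 2 = 18.
S3 applies: 18 + 2 = 20.
S4 applies: 20 − 3 = 17.
S5 applies: 17 + 2 = 19.
Final offense level: 19.
Criminal history: 0 prior points → Category I (0-2).
Level 19 falls in the 18-27 band.
Grid: Level 18-27 × Category I = 1200-1500 days.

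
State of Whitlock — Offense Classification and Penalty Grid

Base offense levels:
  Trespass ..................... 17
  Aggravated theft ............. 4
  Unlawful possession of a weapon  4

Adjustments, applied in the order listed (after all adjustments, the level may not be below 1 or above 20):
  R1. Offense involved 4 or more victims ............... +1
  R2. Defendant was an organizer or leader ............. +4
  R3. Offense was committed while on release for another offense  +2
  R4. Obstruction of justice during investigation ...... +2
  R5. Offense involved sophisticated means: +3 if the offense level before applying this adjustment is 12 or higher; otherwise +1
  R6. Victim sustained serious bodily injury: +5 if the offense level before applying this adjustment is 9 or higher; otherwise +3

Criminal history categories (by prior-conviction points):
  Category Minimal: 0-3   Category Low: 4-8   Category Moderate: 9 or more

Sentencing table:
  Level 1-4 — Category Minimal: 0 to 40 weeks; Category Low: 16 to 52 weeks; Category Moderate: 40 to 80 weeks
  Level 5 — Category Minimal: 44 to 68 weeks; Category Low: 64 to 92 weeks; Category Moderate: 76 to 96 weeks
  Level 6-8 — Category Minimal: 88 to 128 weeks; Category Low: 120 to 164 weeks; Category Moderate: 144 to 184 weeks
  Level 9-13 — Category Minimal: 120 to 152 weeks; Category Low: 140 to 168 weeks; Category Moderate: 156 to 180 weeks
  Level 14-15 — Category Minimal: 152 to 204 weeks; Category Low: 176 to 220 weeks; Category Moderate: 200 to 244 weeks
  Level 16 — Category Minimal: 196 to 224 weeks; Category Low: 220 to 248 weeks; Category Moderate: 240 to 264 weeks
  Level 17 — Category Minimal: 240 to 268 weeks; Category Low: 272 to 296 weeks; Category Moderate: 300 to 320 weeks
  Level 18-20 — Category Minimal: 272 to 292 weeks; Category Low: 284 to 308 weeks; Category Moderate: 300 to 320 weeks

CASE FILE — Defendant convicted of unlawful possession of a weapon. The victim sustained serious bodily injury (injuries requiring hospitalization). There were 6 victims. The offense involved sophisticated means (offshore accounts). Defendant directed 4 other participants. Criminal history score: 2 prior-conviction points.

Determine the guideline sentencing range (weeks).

Base offense level for unlawful possession of a weapon: 4.
R1 applies: 4 + 1 = 5.
R2 applies: 5 + 4 = 9.
R3 does not apply.
R4 does not apply.
R5 applies (level before this adjustment is 9 < 12, so +1): 9 + 1 = 10.
R6 applies (level before this adjustment is 10 ≥ 9, so +5): 10 + 5 = 15.
Final offense level: 15.
Criminal history: 2 prior points → Category Minimal (0-3).
Level 15 falls in the 14-15 band.
Grid: Level 14-15 × Category Minimal = 152-204 weeks.

152-204 weeks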